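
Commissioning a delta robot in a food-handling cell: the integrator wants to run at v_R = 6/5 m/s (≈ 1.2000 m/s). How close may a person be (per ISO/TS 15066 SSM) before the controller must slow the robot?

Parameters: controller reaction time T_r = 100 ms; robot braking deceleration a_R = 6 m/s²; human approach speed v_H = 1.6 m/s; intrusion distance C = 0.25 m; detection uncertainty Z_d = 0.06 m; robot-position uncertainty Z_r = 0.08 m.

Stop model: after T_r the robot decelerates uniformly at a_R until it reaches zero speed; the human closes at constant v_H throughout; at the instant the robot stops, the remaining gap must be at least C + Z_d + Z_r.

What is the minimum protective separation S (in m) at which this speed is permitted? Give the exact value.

braking lasts T_s = (6/5)/6 = 0.2000 s
robot covers v_R·T_r = 1.2000·0.1000 = 0.1200 m before braking
robot covers 1.2000·0.2000 − ½·6.0000·0.2000² = 0.1200 m while stopping
person approaches 1.6000·(0.1000+0.2000) = 0.4800 m
residual clearance needed = 0.2500+0.0600+0.0800 = 0.3900 m
S_min ≈ 0.1200+0.1200+0.4800+0.3900  ⇒  S_min = 111/100 m

S_min = 111/100 m = 1.1100 m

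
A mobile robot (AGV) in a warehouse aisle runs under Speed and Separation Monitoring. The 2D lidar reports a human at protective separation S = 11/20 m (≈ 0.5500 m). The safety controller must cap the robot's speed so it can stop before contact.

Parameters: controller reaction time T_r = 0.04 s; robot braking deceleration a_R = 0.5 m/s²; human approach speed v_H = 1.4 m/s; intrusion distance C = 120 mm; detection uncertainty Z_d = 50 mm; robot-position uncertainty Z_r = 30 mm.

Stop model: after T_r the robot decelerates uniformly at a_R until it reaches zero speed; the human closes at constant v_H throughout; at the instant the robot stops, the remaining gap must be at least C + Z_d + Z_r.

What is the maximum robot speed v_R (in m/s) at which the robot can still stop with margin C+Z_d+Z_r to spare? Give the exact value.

quadratic (1)·v² + (71/25)·v + (-147/500) = 0
  disc = (71/25)² − 4·(1)·(-147/500) = 5776/625 ; √disc = 76/25
  v_R = (−(71/25) + 76/25) / (2·(1)) = 1/10 m/s
check:
stop time T_s = (1/10)/(1/2) = 0.2000 s
robot covers v_R·T_r = 0.1000·0.0400 = 0.0040 m before braking
braking distance = 0.1000²/(2·0.5000) = 0.0100 m
human over T_r+T_s: 1.4000·(0.0400+0.2000) = 0.3360 m
C+Z_d+Z_r = 0.1200+0.0500+0.0300 = 0.2000 m
sum ≈ 0.0040+0.0100+0.3360+0.2000 ≈ 0.5500 m = S ✓

v_R_max = 1/10 m/s = 0.1000 m/s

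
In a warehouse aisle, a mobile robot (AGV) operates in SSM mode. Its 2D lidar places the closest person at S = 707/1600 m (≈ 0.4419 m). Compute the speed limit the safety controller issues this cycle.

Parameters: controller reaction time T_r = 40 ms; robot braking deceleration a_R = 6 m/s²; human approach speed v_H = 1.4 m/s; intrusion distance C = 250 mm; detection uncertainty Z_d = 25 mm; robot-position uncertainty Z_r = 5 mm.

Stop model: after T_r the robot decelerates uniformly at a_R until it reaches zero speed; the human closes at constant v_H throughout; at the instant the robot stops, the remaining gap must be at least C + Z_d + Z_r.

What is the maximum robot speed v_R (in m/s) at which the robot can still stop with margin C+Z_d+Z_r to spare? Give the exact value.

v_R_max = 7/20 m/s = 0.3500 m/s

quadratic (1/12)·v² + (41/150)·v + (-847/8000) = 0
  disc = (41/150)² − 4·(1/12)·(-847/8000) = 39601/360000 ; √disc = 199/600
  v_R = (−(41/150) + 199/600) / (2·(1/12)) = 7/20 m/s
check:
T_s = v_R/a_R = (7/20)/6 = 0.0583 s
robot covers v_R·T_r = 0.3500·0.0400 = 0.0140 m before braking
braking distance = 0.3500²/(2·6.0000) = 0.0102 m
human over T_r+T_s: 1.4000·(0.0400+0.0583) = 0.1377 m
C+Z_d+Z_r = 0.2500+0.0250+0.0050 = 0.2800 m
sum ≈ 0.0140+0.0102+0.1377+0.2800 ≈ 0.4419 m = S ✓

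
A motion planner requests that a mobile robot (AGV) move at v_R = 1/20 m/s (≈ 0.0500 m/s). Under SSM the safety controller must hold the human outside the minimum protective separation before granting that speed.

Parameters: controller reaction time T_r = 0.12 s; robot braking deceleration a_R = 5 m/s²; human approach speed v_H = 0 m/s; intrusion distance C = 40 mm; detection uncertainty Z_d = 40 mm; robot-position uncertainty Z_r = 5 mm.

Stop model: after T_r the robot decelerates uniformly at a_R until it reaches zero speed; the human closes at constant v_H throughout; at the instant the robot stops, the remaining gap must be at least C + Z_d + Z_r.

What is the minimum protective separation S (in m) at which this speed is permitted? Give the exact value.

S_min = 73/800 m = 0.0912 m

braking lasts T_s = (1/20)/5 = 0.0100 s
robot in T_r: 0.0500·0.1200 = 0.0060 m
robot under decel: 0.0500²/(2·5.0000) = 0.0003 m
human over T_r+T_s: 0.0000·(0.1200+0.0100) = 0.0000 m
residual clearance needed = 0.0400+0.0400+0.0050 = 0.0850 m
S_min ≈ 0.0060+0.0003+0.0000+0.0850  ⇒  S_min = 73/800 m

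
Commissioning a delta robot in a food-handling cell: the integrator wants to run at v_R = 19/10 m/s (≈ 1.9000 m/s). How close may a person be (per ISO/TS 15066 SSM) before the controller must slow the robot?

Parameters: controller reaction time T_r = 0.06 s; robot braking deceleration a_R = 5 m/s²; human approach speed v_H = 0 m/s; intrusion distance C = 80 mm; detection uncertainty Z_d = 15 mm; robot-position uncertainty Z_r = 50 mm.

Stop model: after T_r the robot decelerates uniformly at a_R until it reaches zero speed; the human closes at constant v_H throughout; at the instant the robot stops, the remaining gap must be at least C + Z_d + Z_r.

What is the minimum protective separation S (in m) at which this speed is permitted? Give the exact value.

S_min = 31/50 m = 0.6200 m

stop time T_s = (19/10)/5 = 0.3800 s
robot covers v_R·T_r = 1.9000·0.0600 = 0.1140 m before braking
robot covers 1.9000·0.3800 − ½·5.0000·0.3800² = 0.3610 m while stopping
human closes 0.0000·0.4400 = 0.0000 m
C+Z_d+Z_r = 0.0800+0.0150+0.0500 = 0.1450 m
S_min ≈ 0.1140+0.3610+0.0000+0.1450  ⇒  S_min = 31/50 m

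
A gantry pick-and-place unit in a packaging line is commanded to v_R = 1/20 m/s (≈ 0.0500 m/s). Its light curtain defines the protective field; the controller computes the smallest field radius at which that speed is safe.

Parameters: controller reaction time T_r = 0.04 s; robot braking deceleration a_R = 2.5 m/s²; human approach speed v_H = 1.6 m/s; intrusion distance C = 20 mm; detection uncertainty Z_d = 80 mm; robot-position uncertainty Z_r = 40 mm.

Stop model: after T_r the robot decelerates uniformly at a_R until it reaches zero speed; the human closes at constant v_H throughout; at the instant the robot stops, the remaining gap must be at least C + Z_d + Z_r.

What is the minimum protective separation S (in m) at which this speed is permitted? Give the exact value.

braking lasts T_s = (1/20)/(5/2) = 0.0200 s
robot covers v_R·T_r = 0.0500·0.0400 = 0.0020 m before braking
robot under decel: 0.0500²/(2·2.5000) = 0.0005 m
human over T_r+T_s: 1.6000·(0.0400+0.0200) = 0.0960 m
residual clearance needed = 0.0200+0.0800+0.0400 = 0.1400 m
S_min ≈ 0.0020+0.0005+0.0960+0.1400  ⇒  S_min = 477/2000 m

S_min = 477/2000 m = 0.2385 m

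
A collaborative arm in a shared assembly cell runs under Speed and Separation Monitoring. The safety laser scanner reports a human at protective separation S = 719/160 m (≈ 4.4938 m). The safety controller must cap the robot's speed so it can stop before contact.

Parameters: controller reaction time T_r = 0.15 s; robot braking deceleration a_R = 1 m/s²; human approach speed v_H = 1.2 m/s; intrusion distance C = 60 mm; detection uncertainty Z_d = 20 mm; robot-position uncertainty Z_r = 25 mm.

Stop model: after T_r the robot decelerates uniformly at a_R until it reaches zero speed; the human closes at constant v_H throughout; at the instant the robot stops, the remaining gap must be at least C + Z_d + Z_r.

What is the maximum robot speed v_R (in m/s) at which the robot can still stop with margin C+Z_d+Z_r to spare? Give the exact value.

v_R_max = 37/20 m/s = 1.8500 m/s

quadratic (1/2)·v² + (27/20)·v + (-3367/800) = 0
  disc = (27/20)² − 4·(1/2)·(-3367/800) = 256/25 ; √disc = 16/5
  v_R = (−(27/20) + 16/5) / (2·(1/2)) = 37/20 m/s
check:
T_s = v_R/a_R = (37/20)/1 = 1.8500 s
robot covers v_R·T_r = 1.8500·0.1500 = 0.2775 m before braking
robot under decel: 1.8500²/(2·1.0000) = 1.7112 m
human over T_r+T_s: 1.2000·(0.1500+1.8500) = 2.4000 m
residual clearance needed = 0.0600+0.0200+0.0250 = 0.1050 m
sum ≈ 0.2775+1.7112+2.4000+0.1050 ≈ 4.4938 m = S ✓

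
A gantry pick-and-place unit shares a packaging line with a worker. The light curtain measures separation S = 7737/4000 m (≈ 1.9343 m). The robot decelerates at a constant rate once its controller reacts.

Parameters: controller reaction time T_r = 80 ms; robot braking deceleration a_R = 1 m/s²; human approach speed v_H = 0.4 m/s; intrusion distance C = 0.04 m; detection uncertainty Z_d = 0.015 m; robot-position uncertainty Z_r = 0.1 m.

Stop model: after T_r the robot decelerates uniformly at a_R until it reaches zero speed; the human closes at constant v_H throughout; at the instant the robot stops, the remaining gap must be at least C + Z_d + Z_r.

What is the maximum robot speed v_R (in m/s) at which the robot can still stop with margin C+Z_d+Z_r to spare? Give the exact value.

v_R_max = 29/20 m/s = 1.4500 m/s

at the boundary: (1/2)·v² + (12/25)·v + (-6989/4000) = 0
  disc = (12/25)² − 4·(1/2)·(-6989/4000) = 37249/10000 ; √disc = 193/100
  v_R = (−(12/25) + 193/100) / (2·(1/2)) = 29/20 m/s
check:
stop time T_s = (29/20)/1 = 1.4500 s
robot in T_r: 1.4500·0.0800 = 0.1160 m
robot covers 1.4500·1.4500 − ½·1.0000·1.4500² = 1.0513 m while stopping
person approaches 0.4000·(0.0800+1.4500) = 0.6120 m
margins: 0.0400+0.0150+0.1000 = 0.1550 m
sum ≈ 0.1160+1.0513+0.6120+0.1550 ≈ 1.9343 m = S ✓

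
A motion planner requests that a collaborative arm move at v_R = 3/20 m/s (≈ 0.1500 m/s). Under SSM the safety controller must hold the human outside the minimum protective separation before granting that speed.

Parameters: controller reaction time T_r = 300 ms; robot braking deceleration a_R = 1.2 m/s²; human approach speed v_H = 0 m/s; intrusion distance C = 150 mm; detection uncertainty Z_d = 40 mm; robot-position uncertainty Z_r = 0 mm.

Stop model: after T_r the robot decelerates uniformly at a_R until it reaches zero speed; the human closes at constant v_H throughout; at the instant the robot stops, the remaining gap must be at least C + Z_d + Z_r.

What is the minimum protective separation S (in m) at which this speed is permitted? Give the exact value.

stop time T_s = (3/20)/(6/5) = 0.1250 s
robot covers v_R·T_r = 0.1500·0.3000 = 0.0450 m before braking
braking distance = 0.1500²/(2·1.2000) = 0.0094 m
person approaches 0.0000·(0.3000+0.1250) = 0.0000 m
margins: 0.1500+0.0400+0.0000 = 0.1900 m
S_min ≈ 0.0450+0.0094+0.0000+0.1900  ⇒  S_min = 391/1600 m

S_min = 391/1600 m = 0.2444 m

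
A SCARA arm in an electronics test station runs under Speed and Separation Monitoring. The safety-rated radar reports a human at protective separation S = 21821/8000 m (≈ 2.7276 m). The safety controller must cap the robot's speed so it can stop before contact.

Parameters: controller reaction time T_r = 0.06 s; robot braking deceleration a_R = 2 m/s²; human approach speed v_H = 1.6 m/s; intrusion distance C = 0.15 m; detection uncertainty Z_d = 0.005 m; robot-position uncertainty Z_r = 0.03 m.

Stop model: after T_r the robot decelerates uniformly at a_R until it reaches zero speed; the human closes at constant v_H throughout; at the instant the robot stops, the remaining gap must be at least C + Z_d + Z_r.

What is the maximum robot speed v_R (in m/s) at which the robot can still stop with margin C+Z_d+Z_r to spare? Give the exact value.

v_R_max = 37/20 m/s = 1.8500 m/s

at the boundary: (1/4)·v² + (43/50)·v + (-19573/8000) = 0
  disc = (43/50)² − 4·(1/4)·(-19573/8000) = 127449/40000 ; √disc = 357/200
  v_R = (−(43/50) + 357/200) / (2·(1/4)) = 37/20 m/s
check:
stop time T_s = (37/20)/2 = 0.9250 s
robot in T_r: 1.8500·0.0600 = 0.1110 m
braking distance = 1.8500²/(2·2.0000) = 0.8556 m
human closes 1.6000·0.9850 = 1.5760 m
residual clearance needed = 0.1500+0.0050+0.0300 = 0.1850 m
sum ≈ 0.1110+0.8556+1.5760+0.1850 ≈ 2.7276 m = S ✓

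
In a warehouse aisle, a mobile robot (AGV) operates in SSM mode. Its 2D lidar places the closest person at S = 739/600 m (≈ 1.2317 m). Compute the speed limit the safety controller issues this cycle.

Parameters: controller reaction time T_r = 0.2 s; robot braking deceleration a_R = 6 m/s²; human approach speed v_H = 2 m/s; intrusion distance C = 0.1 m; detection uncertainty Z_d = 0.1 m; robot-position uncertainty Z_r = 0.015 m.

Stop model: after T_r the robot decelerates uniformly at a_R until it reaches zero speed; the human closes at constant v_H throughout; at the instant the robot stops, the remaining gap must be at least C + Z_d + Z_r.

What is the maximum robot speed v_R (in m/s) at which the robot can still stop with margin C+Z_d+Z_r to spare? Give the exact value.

collect terms ⇒ (1/12)·v_R² + (8/15)·v_R + (-37/60) = 0
  disc = (8/15)² − 4·(1/12)·(-37/60) = 49/100 ; √disc = 7/10
  v_R = (−(8/15) + 7/10) / (2·(1/12)) = 1 m/s
check:
braking lasts T_s = 1/6 = 0.1667 s
robot covers v_R·T_r = 1.0000·0.2000 = 0.2000 m before braking
robot under decel: 1.0000²/(2·6.0000) = 0.0833 m
human closes 2.0000·0.3667 = 0.7333 m
C+Z_d+Z_r = 0.1000+0.1000+0.0150 = 0.2150 m
sum ≈ 0.2000+0.0833+0.7333+0.2150 ≈ 1.2317 m = S ✓

v_R_max = 1 m/s = 1.0000 m/s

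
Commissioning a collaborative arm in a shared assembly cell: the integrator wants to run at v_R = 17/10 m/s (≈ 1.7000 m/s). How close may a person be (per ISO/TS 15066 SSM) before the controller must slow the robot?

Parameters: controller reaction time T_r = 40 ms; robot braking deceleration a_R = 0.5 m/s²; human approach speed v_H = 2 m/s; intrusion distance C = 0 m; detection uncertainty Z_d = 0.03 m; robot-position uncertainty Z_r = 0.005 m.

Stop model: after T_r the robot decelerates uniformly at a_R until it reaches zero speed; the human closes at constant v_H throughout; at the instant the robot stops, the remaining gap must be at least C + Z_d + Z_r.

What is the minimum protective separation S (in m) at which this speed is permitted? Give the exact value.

T_s = v_R/a_R = (17/10)/(1/2) = 3.4000 s
reaction-phase robot travel = 1.7000·0.0400 = 0.0680 m
braking distance = 1.7000²/(2·0.5000) = 2.8900 m
person approaches 2.0000·(0.0400+3.4000) = 6.8800 m
C+Z_d+Z_r = 0.0000+0.0300+0.0050 = 0.0350 m
S_min ≈ 0.0680+2.8900+6.8800+0.0350  ⇒  S_min = 9873/1000 m

S_min = 9873/1000 m = 9.8730 m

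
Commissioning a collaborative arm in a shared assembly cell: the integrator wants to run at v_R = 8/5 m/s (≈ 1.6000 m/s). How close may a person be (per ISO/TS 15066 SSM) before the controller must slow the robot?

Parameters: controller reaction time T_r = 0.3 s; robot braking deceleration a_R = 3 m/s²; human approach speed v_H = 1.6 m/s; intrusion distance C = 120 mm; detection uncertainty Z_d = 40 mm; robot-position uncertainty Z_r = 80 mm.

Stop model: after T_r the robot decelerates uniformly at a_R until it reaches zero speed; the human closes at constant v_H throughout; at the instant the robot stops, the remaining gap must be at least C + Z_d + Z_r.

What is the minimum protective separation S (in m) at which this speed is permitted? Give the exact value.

stop time T_s = (8/5)/3 = 0.5333 s
reaction-phase robot travel = 1.6000·0.3000 = 0.4800 m
braking distance = 1.6000²/(2·3.0000) = 0.4267 m
person approaches 1.6000·(0.3000+0.5333) = 1.3333 m
residual clearance needed = 0.1200+0.0400+0.0800 = 0.2400 m
S_min ≈ 0.4800+0.4267+1.3333+0.2400  ⇒  S_min = 62/25 m

S_min = 62/25 m = 2.4800 m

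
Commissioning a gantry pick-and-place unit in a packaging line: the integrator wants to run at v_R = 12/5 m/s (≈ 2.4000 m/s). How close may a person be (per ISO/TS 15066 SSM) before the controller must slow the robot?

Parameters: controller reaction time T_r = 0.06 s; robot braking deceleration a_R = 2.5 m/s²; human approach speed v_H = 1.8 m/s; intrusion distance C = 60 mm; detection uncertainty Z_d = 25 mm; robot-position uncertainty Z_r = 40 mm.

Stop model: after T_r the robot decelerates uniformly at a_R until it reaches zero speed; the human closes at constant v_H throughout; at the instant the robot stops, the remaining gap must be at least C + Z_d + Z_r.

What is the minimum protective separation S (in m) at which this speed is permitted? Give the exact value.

braking lasts T_s = (12/5)/(5/2) = 0.9600 s
robot in T_r: 2.4000·0.0600 = 0.1440 m
robot covers 2.4000·0.9600 − ½·2.5000·0.9600² = 1.1520 m while stopping
human over T_r+T_s: 1.8000·(0.0600+0.9600) = 1.8360 m
margins: 0.0600+0.0250+0.0400 = 0.1250 m
S_min ≈ 0.1440+1.1520+1.8360+0.1250  ⇒  S_min = 3257/1000 m

S_min = 3257/1000 m = 3.2570 m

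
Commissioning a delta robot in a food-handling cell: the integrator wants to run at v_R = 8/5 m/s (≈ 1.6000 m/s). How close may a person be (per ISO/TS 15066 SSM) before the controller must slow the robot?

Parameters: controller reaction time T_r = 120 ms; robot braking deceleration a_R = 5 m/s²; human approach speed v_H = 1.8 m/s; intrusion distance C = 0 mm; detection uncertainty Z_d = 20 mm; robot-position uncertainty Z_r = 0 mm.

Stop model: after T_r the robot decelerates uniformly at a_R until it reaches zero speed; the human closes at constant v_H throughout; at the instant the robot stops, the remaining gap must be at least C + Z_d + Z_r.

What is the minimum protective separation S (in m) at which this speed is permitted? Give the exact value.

braking lasts T_s = (8/5)/5 = 0.3200 s
reaction-phase robot travel = 1.6000·0.1200 = 0.1920 m
braking distance = 1.6000²/(2·5.0000) = 0.2560 m
person approaches 1.8000·(0.1200+0.3200) = 0.7920 m
C+Z_d+Z_r = 0.0000+0.0200+0.0000 = 0.0200 m
S_min ≈ 0.1920+0.2560+0.7920+0.0200  ⇒  S_min = 63/50 m

S_min = 63/50 m = 1.2600 m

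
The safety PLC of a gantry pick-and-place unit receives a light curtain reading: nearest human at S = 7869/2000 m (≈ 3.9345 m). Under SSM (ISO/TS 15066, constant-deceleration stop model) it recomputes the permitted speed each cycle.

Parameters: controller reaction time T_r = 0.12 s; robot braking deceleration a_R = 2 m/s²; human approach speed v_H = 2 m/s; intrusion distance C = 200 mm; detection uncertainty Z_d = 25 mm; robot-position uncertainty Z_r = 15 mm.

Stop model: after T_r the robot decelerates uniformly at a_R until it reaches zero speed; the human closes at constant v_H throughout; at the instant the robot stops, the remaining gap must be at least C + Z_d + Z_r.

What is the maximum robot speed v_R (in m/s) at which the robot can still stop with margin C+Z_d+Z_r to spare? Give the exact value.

v_R_max = 21/10 m/s = 2.1000 m/s

collect terms ⇒ (1/4)·v_R² + (28/25)·v_R + (-6909/2000) = 0
  disc = (28/25)² − 4·(1/4)·(-6909/2000) = 47089/10000 ; √disc = 217/100
  v_R = (−(28/25) + 217/100) / (2·(1/4)) = 21/10 m/s
check:
stop time T_s = (21/10)/2 = 1.0500 s
reaction-phase robot travel = 2.1000·0.1200 = 0.2520 m
robot covers 2.1000·1.0500 − ½·2.0000·1.0500² = 1.1025 m while stopping
human closes 2.0000·1.1700 = 2.3400 m
residual clearance needed = 0.2000+0.0250+0.0150 = 0.2400 m
sum ≈ 0.2520+1.1025+2.3400+0.2400 ≈ 3.9345 m = S ✓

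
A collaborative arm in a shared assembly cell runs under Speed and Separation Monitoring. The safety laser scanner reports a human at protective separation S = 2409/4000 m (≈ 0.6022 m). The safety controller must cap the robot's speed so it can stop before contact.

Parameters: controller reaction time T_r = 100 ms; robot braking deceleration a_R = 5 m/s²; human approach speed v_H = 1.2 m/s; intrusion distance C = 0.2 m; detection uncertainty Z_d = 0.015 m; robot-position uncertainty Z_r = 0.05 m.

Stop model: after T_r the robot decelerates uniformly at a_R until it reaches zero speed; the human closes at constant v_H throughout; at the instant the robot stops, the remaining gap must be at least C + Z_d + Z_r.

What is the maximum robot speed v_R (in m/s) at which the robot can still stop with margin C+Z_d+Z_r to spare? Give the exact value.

v_R_max = 11/20 m/s = 0.5500 m/s

at the boundary: (1/10)·v² + (17/50)·v + (-869/4000) = 0
  disc = (17/50)² − 4·(1/10)·(-869/4000) = 81/400 ; √disc = 9/20
  v_R = (−(17/50) + 9/20) / (2·(1/10)) = 11/20 m/s
check:
braking lasts T_s = (11/20)/5 = 0.1100 s
robot covers v_R·T_r = 0.5500·0.1000 = 0.0550 m before braking
robot under decel: 0.5500²/(2·5.0000) = 0.0302 m
human closes 1.2000·0.2100 = 0.2520 m
residual clearance needed = 0.2000+0.0150+0.0500 = 0.2650 m
sum ≈ 0.0550+0.0302+0.2520+0.2650 ≈ 0.6022 m = S ✓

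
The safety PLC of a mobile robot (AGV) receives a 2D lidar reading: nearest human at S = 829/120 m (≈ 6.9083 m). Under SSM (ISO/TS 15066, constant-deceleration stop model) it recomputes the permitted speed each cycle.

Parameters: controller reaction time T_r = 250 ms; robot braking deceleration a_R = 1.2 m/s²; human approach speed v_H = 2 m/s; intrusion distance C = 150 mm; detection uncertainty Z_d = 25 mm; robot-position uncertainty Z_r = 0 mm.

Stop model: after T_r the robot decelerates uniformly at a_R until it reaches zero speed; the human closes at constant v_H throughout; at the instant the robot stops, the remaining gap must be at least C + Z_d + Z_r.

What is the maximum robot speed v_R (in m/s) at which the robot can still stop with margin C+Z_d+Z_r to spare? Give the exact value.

collect terms ⇒ (5/12)·v_R² + (23/12)·v_R + (-187/30) = 0
  disc = (23/12)² − 4·(5/12)·(-187/30) = 225/16 ; √disc = 15/4
  v_R = (−(23/12) + 15/4) / (2·(5/12)) = 11/5 m/s
check:
T_s = v_R/a_R = (11/5)/(6/5) = 1.8333 s
reaction-phase robot travel = 2.2000·0.2500 = 0.5500 m
robot covers 2.2000·1.8333 − ½·1.2000·1.8333² = 2.0167 m while stopping
human over T_r+T_s: 2.0000·(0.2500+1.8333) = 4.1667 m
C+Z_d+Z_r = 0.1500+0.0250+0.0000 = 0.1750 m
sum ≈ 0.5500+2.0167+4.1667+0.1750 ≈ 6.9083 m = S ✓

v_R_max = 11/5 m/s = 2.2000 m/s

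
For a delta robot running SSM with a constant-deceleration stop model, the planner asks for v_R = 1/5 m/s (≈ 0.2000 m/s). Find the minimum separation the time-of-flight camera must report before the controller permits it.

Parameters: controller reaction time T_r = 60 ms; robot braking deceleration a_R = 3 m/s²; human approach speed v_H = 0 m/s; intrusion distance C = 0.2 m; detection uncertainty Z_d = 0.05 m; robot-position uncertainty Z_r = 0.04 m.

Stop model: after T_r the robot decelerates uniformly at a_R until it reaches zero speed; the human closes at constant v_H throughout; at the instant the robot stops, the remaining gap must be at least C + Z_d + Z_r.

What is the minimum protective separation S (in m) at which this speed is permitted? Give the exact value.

S_min = 463/1500 m = 0.3087 m

stop time T_s = (1/5)/3 = 0.0667 s
robot covers v_R·T_r = 0.2000·0.0600 = 0.0120 m before braking
robot under decel: 0.2000²/(2·3.0000) = 0.0067 m
person approaches 0.0000·(0.0600+0.0667) = 0.0000 m
residual clearance needed = 0.2000+0.0500+0.0400 = 0.2900 m
S_min ≈ 0.0120+0.0067+0.0000+0.2900  ⇒  S_min = 463/1500 m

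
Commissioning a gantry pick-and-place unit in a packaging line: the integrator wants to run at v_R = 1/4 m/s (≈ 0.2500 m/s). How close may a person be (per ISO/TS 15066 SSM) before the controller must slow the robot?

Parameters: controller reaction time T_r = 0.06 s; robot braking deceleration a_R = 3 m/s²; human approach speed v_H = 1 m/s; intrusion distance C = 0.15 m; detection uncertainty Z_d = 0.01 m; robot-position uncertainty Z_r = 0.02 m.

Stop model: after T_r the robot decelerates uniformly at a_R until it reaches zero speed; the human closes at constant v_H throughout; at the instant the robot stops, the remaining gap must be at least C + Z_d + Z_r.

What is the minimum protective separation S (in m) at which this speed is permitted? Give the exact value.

T_s = v_R/a_R = (1/4)/3 = 0.0833 s
reaction-phase robot travel = 0.2500·0.0600 = 0.0150 m
robot covers 0.2500·0.0833 − ½·3.0000·0.0833² = 0.0104 m while stopping
human over T_r+T_s: 1.0000·(0.0600+0.0833) = 0.1433 m
margins: 0.1500+0.0100+0.0200 = 0.1800 m
S_min ≈ 0.0150+0.0104+0.1433+0.1800  ⇒  S_min = 279/800 m

S_min = 279/800 m = 0.3488 m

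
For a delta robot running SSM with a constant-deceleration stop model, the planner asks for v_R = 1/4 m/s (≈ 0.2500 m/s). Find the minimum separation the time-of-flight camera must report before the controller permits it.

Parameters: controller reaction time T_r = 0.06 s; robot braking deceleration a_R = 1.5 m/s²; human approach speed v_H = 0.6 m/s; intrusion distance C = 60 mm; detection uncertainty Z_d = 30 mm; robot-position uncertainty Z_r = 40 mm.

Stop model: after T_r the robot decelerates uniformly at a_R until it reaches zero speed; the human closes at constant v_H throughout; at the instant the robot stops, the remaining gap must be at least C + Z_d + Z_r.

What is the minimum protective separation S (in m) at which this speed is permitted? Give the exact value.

S_min = 1811/6000 m = 0.3018 m

stop time T_s = (1/4)/(3/2) = 0.1667 s
reaction-phase robot travel = 0.2500·0.0600 = 0.0150 m
braking distance = 0.2500²/(2·1.5000) = 0.0208 m
person approaches 0.6000·(0.0600+0.1667) = 0.1360 m
margins: 0.0600+0.0300+0.0400 = 0.1300 m
S_min ≈ 0.0150+0.0208+0.1360+0.1300  ⇒  S_min = 1811/6000 m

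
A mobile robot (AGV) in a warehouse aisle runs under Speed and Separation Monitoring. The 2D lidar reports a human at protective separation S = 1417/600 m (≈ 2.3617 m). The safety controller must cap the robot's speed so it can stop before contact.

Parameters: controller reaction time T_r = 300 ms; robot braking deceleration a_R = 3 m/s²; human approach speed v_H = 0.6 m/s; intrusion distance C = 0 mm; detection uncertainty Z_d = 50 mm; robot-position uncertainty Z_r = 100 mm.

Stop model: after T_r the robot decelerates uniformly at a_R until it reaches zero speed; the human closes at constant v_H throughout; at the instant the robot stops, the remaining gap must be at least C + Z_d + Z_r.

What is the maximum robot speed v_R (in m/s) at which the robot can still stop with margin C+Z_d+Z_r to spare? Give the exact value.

v_R_max = 23/10 m/s = 2.3000 m/s

at the boundary: (1/6)·v² + (1/2)·v + (-1219/600) = 0
  disc = (1/2)² − 4·(1/6)·(-1219/600) = 361/225 ; √disc = 19/15
  v_R = (−(1/2) + 19/15) / (2·(1/6)) = 23/10 m/s
check:
T_s = v_R/a_R = (23/10)/3 = 0.7667 s
reaction-phase robot travel = 2.3000·0.3000 = 0.6900 m
robot covers 2.3000·0.7667 − ½·3.0000·0.7667² = 0.8817 m while stopping
human closes 0.6000·1.0667 = 0.6400 m
margins: 0.0000+0.0500+0.1000 = 0.1500 m
sum ≈ 0.6900+0.8817+0.6400+0.1500 ≈ 2.3617 m = S ✓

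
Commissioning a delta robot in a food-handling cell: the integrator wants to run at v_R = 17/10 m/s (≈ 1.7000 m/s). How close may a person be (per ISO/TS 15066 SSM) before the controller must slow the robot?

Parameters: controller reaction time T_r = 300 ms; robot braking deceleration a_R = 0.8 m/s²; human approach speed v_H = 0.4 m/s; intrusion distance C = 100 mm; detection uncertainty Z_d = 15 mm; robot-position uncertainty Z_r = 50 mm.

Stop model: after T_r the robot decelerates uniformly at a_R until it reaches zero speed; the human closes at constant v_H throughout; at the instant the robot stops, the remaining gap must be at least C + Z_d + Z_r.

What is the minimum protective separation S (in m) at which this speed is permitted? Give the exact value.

S_min = 2761/800 m = 3.4512 m

stop time T_s = (17/10)/(4/5) = 2.1250 s
reaction-phase robot travel = 1.7000·0.3000 = 0.5100 m
braking distance = 1.7000²/(2·0.8000) = 1.8062 m
person approaches 0.4000·(0.3000+2.1250) = 0.9700 m
residual clearance needed = 0.1000+0.0150+0.0500 = 0.1650 m
S_min ≈ 0.5100+1.8062+0.9700+0.1650  ⇒  S_min = 2761/800 m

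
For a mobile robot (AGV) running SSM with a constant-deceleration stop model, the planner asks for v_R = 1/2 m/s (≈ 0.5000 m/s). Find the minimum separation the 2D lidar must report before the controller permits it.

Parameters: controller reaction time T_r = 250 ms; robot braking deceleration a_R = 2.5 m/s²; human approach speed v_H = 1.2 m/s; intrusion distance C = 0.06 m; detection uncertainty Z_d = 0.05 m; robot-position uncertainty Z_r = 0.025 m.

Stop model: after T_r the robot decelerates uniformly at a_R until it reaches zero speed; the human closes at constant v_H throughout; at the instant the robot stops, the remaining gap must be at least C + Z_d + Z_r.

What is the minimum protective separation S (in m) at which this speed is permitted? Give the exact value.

S_min = 17/20 m = 0.8500 m

stop time T_s = (1/2)/(5/2) = 0.2000 s
reaction-phase robot travel = 0.5000·0.2500 = 0.1250 m
robot under decel: 0.5000²/(2·2.5000) = 0.0500 m
person approaches 1.2000·(0.2500+0.2000) = 0.5400 m
C+Z_d+Z_r = 0.0600+0.0500+0.0250 = 0.1350 m
S_min ≈ 0.1250+0.0500+0.5400+0.1350  ⇒  S_min = 17/20 m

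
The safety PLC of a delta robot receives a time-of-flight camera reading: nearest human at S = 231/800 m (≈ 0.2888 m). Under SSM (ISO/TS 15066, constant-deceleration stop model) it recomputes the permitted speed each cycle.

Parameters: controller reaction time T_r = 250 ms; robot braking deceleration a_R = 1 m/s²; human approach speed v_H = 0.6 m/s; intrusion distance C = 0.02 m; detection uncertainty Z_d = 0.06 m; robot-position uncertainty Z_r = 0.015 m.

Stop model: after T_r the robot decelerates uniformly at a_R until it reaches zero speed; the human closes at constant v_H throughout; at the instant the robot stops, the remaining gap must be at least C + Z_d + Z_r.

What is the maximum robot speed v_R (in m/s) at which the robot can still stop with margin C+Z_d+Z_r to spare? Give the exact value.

at the boundary: (1/2)·v² + (17/20)·v + (-7/160) = 0
  disc = (17/20)² − 4·(1/2)·(-7/160) = 81/100 ; √disc = 9/10
  v_R = (−(17/20) + 9/10) / (2·(1/2)) = 1/20 m/s
check:
stop time T_s = (1/20)/1 = 0.0500 s
robot in T_r: 0.0500·0.2500 = 0.0125 m
braking distance = 0.0500²/(2·1.0000) = 0.0013 m
person approaches 0.6000·(0.2500+0.0500) = 0.1800 m
margins: 0.0200+0.0600+0.0150 = 0.0950 m
sum ≈ 0.0125+0.0013+0.1800+0.0950 ≈ 0.2888 m = S ✓

v_R_max = 1/20 m/s = 0.0500 m/s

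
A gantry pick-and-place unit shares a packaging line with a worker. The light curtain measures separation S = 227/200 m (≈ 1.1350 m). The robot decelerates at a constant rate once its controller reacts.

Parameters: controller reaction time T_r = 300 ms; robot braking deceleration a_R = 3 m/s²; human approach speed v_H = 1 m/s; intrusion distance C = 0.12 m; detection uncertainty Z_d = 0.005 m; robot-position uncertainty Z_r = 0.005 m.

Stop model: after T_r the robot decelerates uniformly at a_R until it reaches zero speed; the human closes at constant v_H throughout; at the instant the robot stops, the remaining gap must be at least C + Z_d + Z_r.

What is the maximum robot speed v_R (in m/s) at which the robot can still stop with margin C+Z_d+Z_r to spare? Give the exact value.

v_R_max = 9/10 m/s = 0.9000 m/s

collect terms ⇒ (1/6)·v_R² + (19/30)·v_R + (-141/200) = 0
  disc = (19/30)² − 4·(1/6)·(-141/200) = 196/225 ; √disc = 14/15
  v_R = (−(19/30) + 14/15) / (2·(1/6)) = 9/10 m/s
check:
braking lasts T_s = (9/10)/3 = 0.3000 s
reaction-phase robot travel = 0.9000·0.3000 = 0.2700 m
braking distance = 0.9000²/(2·3.0000) = 0.1350 m
human closes 1.0000·0.6000 = 0.6000 m
residual clearance needed = 0.1200+0.0050+0.0050 = 0.1300 m
sum ≈ 0.2700+0.1350+0.6000+0.1300 ≈ 1.1350 m = S ✓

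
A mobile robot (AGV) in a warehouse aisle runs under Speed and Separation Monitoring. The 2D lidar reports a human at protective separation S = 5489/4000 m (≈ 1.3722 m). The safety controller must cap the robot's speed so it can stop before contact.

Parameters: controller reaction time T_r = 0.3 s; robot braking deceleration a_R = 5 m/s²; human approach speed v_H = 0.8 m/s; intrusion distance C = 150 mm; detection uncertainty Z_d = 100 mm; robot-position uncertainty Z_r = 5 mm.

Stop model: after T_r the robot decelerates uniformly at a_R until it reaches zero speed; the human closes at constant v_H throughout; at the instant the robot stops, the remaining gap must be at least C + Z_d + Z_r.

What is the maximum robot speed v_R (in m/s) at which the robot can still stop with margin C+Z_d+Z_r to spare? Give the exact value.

collect terms ⇒ (1/10)·v_R² + (23/50)·v_R + (-3509/4000) = 0
  disc = (23/50)² − 4·(1/10)·(-3509/4000) = 9/16 ; √disc = 3/4
  v_R = (−(23/50) + 3/4) / (2·(1/10)) = 29/20 m/s
check:
T_s = v_R/a_R = (29/20)/5 = 0.2900 s
robot covers v_R·T_r = 1.4500·0.3000 = 0.4350 m before braking
robot covers 1.4500·0.2900 − ½·5.0000·0.2900² = 0.2102 m while stopping
person approaches 0.8000·(0.3000+0.2900) = 0.4720 m
margins: 0.1500+0.1000+0.0050 = 0.2550 m
sum ≈ 0.4350+0.2102+0.4720+0.2550 ≈ 1.3722 m = S ✓

v_R_max = 29/20 m/s = 1.4500 m/s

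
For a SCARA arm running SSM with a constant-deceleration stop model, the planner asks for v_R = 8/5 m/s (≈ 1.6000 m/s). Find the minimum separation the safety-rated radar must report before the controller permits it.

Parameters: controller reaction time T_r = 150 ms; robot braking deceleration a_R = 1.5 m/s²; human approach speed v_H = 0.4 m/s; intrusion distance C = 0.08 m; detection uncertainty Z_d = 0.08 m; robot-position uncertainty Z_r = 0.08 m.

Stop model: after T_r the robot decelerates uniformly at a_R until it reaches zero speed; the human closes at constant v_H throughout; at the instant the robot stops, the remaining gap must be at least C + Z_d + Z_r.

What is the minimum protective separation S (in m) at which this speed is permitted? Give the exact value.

S_min = 91/50 m = 1.8200 m

braking lasts T_s = (8/5)/(3/2) = 1.0667 s
robot covers v_R·T_r = 1.6000·0.1500 = 0.2400 m before braking
braking distance = 1.6000²/(2·1.5000) = 0.8533 m
person approaches 0.4000·(0.1500+1.0667) = 0.4867 m
margins: 0.0800+0.0800+0.0800 = 0.2400 m
S_min ≈ 0.2400+0.8533+0.4867+0.2400  ⇒  S_min = 91/50 m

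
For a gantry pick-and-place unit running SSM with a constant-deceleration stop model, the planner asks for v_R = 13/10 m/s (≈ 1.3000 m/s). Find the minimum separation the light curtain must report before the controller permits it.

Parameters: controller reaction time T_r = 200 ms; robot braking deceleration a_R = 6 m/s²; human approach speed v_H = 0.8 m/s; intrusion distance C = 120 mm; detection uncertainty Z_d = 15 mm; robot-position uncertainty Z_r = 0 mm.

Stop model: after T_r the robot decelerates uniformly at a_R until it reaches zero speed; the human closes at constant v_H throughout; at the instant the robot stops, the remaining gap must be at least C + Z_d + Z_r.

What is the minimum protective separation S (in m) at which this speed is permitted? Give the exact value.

S_min = 1043/1200 m = 0.8692 m

stop time T_s = (13/10)/6 = 0.2167 s
reaction-phase robot travel = 1.3000·0.2000 = 0.2600 m
robot covers 1.3000·0.2167 − ½·6.0000·0.2167² = 0.1408 m while stopping
person approaches 0.8000·(0.2000+0.2167) = 0.3333 m
margins: 0.1200+0.0150+0.0000 = 0.1350 m
S_min ≈ 0.2600+0.1408+0.3333+0.1350  ⇒  S_min = 1043/1200 m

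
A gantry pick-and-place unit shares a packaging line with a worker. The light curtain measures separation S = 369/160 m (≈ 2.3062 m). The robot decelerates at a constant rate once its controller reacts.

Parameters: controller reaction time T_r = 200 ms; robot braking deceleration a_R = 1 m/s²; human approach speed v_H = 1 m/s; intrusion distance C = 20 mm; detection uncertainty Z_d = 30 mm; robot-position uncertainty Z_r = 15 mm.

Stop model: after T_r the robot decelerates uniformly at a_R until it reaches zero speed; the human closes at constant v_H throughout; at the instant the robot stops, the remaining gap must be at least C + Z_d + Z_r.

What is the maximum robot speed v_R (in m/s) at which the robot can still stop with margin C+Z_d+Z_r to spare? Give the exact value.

collect terms ⇒ (1/2)·v_R² + (6/5)·v_R + (-1633/800) = 0
  disc = (6/5)² − 4·(1/2)·(-1633/800) = 2209/400 ; √disc = 47/20
  v_R = (−(6/5) + 47/20) / (2·(1/2)) = 23/20 m/s
check:
stop time T_s = (23/20)/1 = 1.1500 s
robot in T_r: 1.1500·0.2000 = 0.2300 m
braking distance = 1.1500²/(2·1.0000) = 0.6613 m
human closes 1.0000·1.3500 = 1.3500 m
residual clearance needed = 0.0200+0.0300+0.0150 = 0.0650 m
sum ≈ 0.2300+0.6613+1.3500+0.0650 ≈ 2.3062 m = S ✓

v_R_max = 23/20 m/s = 1.1500 m/s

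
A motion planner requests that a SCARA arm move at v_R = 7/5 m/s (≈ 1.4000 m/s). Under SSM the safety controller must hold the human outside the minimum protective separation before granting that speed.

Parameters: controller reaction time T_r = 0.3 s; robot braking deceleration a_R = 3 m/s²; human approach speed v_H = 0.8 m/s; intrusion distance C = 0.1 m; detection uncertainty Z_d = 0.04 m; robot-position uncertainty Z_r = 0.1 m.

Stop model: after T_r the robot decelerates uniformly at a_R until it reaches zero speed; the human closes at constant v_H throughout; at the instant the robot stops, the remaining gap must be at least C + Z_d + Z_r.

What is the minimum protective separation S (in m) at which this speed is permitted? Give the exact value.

T_s = v_R/a_R = (7/5)/3 = 0.4667 s
reaction-phase robot travel = 1.4000·0.3000 = 0.4200 m
robot covers 1.4000·0.4667 − ½·3.0000·0.4667² = 0.3267 m while stopping
person approaches 0.8000·(0.3000+0.4667) = 0.6133 m
margins: 0.1000+0.0400+0.1000 = 0.2400 m
S_min ≈ 0.4200+0.3267+0.6133+0.2400  ⇒  S_min = 8/5 m

S_min = 8/5 m = 1.6000 m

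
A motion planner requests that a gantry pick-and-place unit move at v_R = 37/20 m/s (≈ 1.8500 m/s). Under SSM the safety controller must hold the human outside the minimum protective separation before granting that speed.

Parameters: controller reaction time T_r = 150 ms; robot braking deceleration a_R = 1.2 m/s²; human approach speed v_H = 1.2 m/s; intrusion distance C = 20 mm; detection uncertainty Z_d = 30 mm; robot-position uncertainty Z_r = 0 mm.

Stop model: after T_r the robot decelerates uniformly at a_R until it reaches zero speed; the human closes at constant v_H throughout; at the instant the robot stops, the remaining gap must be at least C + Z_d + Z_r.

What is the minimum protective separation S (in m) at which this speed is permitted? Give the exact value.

S_min = 18161/4800 m = 3.7835 m

T_s = v_R/a_R = (37/20)/(6/5) = 1.5417 s
reaction-phase robot travel = 1.8500·0.1500 = 0.2775 m
robot under decel: 1.8500²/(2·1.2000) = 1.4260 m
person approaches 1.2000·(0.1500+1.5417) = 2.0300 m
C+Z_d+Z_r = 0.0200+0.0300+0.0000 = 0.0500 m
S_min ≈ 0.2775+1.4260+2.0300+0.0500  ⇒  S_min = 18161/4800 m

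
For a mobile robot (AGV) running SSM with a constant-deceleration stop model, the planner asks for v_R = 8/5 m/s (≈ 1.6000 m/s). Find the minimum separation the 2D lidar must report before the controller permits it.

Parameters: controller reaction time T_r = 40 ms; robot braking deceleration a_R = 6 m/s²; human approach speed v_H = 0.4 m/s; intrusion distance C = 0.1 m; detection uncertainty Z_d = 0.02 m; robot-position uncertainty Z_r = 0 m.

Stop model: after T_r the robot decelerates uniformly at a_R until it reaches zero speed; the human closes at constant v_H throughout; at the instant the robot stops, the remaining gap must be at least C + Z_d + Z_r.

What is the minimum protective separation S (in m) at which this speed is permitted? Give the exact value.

S_min = 13/25 m = 0.5200 m

stop time T_s = (8/5)/6 = 0.2667 s
reaction-phase robot travel = 1.6000·0.0400 = 0.0640 m
robot under decel: 1.6000²/(2·6.0000) = 0.2133 m
person approaches 0.4000·(0.0400+0.2667) = 0.1227 m
C+Z_d+Z_r = 0.1000+0.0200+0.0000 = 0.1200 m
S_min ≈ 0.0640+0.2133+0.1227+0.1200  ⇒  S_min = 13/25 m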